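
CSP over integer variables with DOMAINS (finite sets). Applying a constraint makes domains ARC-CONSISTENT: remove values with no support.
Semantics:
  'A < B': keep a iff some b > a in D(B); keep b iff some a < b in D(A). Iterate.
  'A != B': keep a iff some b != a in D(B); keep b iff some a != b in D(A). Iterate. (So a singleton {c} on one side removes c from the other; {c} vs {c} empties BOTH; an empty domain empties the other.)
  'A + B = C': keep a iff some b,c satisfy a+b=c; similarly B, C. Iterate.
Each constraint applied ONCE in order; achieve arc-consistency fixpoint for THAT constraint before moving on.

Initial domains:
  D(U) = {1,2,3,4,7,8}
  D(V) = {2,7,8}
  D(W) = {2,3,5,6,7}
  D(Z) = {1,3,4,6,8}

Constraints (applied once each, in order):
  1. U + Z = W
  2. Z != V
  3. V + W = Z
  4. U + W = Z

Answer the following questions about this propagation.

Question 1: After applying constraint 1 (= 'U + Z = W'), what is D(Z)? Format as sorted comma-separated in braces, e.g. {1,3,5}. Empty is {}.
Constraint 1 (U + Z = W) on D(U)={1,2,3,4,7,8} D(Z)={1,3,4,6,8} D(W)={2,3,5,6,7}: U {1,2,3,4,7,8}->{1,2,3,4}; Z {1,3,4,6,8}->{1,3,4,6}
So after constraint 1: D(Z) = {1,3,4,6}

Answer: {1,3,4,6}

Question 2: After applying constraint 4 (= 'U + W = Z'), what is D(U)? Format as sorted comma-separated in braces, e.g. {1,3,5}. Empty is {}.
Constraint 1 (U + Z = W) on D(U)={1,2,3,4,7,8} D(Z)={1,3,4,6,8} D(W)={2,3,5,6,7}: U {1,2,3,4,7,8}->{1,2,3,4}; Z {1,3,4,6,8}->{1,3,4,6}
Constraint 2 (Z != V) on D(Z)={1,3,4,6} D(V)={2,7,8}: no change
Constraint 3 (V + W = Z) on D(V)={2,7,8} D(W)={2,3,5,6,7} D(Z)={1,3,4,6}: V {2,7,8}->{2}; W {2,3,5,6,7}->{2}; Z {1,3,4,6}->{4}
Constraint 4 (U + W = Z) on D(U)={1,2,3,4} D(W)={2} D(Z)={4}: U {1,2,3,4}->{2}
So after constraint 4: D(U) = {2}

Answer: {2}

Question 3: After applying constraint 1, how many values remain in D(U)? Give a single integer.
Constraint 1 (U + Z = W) on D(U)={1,2,3,4,7,8} D(Z)={1,3,4,6,8} D(W)={2,3,5,6,7}: U {1,2,3,4,7,8}->{1,2,3,4}; Z {1,3,4,6,8}->{1,3,4,6}
So after constraint 1: D(U)={1,2,3,4}, size = 4

Answer: 4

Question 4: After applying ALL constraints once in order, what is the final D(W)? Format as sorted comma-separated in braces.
Constraint 1 (U + Z = W) on D(U)={1,2,3,4,7,8} D(Z)={1,3,4,6,8} D(W)={2,3,5,6,7}: U {1,2,3,4,7,8}->{1,2,3,4}; Z {1,3,4,6,8}->{1,3,4,6}
Constraint 2 (Z != V) on D(Z)={1,3,4,6} D(V)={2,7,8}: no change
Constraint 3 (V + W = Z) on D(V)={2,7,8} D(W)={2,3,5,6,7} D(Z)={1,3,4,6}: V {2,7,8}->{2}; W {2,3,5,6,7}->{2}; Z {1,3,4,6}->{4}
Constraint 4 (U + W = Z) on D(U)={1,2,3,4} D(W)={2} D(Z)={4}: U {1,2,3,4}->{2}
So after all 4 constraints: D(W) = {2}

Answer: {2}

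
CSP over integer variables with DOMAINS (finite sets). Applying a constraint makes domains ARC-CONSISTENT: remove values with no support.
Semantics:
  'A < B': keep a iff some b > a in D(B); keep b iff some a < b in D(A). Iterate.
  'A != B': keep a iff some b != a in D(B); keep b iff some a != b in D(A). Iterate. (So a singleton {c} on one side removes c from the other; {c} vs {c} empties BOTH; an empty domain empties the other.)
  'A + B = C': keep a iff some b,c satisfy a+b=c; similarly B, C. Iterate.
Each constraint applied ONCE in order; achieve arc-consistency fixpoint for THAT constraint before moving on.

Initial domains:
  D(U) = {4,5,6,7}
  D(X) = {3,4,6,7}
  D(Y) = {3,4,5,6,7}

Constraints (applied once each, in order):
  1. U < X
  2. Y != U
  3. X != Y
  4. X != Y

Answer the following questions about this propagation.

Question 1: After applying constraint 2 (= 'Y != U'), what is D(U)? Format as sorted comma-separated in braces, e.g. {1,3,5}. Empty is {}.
Answer: {4,5,6}

Derivation:
Constraint 1 (U < X) on D(U)={4,5,6,7} D(X)={3,4,6,7}: U {4,5,6,7}->{4,5,6}; X {3,4,6,7}->{6,7}
Constraint 2 (Y != U) on D(Y)={3,4,5,6,7} D(U)={4,5,6}: no change
So after constraint 2: D(U) = {4,5,6}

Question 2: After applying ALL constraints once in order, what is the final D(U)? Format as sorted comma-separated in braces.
Constraint 1 (U < X) on D(U)={4,5,6,7} D(X)={3,4,6,7}: U {4,5,6,7}->{4,5,6}; X {3,4,6,7}->{6,7}
Constraint 2 (Y != U) on D(Y)={3,4,5,6,7} D(U)={4,5,6}: no change
Constraint 3 (X != Y) on D(X)={6,7} D(Y)={3,4,5,6,7}: no change
Constraint 4 (X != Y) on D(X)={6,7} D(Y)={3,4,5,6,7}: no change
So after all 4 constraints: D(U) = {4,5,6}

Answer: {4,5,6}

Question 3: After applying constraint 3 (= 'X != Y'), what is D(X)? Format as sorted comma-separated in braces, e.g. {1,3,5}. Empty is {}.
Constraint 1 (U < X) on D(U)={4,5,6,7} D(X)={3,4,6,7}: U {4,5,6,7}->{4,5,6}; X {3,4,6,7}->{6,7}
Constraint 2 (Y != U) on D(Y)={3,4,5,6,7} D(U)={4,5,6}: no change
Constraint 3 (X != Y) on D(X)={6,7} D(Y)={3,4,5,6,7}: no change
So after constraint 3: D(X) = {6,7}

Answer: {6,7}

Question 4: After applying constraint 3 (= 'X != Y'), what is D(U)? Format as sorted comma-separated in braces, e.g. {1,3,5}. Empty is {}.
Constraint 1 (U < X) on D(U)={4,5,6,7} D(X)={3,4,6,7}: U {4,5,6,7}->{4,5,6}; X {3,4,6,7}->{6,7}
Constraint 2 (Y != U) on D(Y)={3,4,5,6,7} D(U)={4,5,6}: no change
Constraint 3 (X != Y) on D(X)={6,7} D(Y)={3,4,5,6,7}: no change
So after constraint 3: D(U) = {4,5,6}

Answer: {4,5,6}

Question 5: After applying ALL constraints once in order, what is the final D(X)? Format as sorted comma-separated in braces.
Answer: {6,7}

Derivation:
Constraint 1 (U < X) on D(U)={4,5,6,7} D(X)={3,4,6,7}: U {4,5,6,7}->{4,5,6}; X {3,4,6,7}->{6,7}
Constraint 2 (Y != U) on D(Y)={3,4,5,6,7} D(U)={4,5,6}: no change
Constraint 3 (X != Y) on D(X)={6,7} D(Y)={3,4,5,6,7}: no change
Constraint 4 (X != Y) on D(X)={6,7} D(Y)={3,4,5,6,7}: no change
So after all 4 constraints: D(X) = {6,7}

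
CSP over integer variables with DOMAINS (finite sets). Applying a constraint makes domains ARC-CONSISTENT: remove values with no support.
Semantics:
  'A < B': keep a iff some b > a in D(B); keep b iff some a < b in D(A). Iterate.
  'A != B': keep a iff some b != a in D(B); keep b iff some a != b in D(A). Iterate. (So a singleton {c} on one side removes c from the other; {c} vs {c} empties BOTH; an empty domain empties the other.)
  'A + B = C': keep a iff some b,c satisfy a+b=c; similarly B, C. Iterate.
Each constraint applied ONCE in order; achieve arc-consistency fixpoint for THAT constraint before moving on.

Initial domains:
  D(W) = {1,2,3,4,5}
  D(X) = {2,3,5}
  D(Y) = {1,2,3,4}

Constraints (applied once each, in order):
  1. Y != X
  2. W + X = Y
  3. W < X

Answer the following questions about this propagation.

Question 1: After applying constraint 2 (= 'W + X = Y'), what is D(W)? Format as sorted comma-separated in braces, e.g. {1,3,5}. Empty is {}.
Constraint 1 (Y != X) on D(Y)={1,2,3,4} D(X)={2,3,5}: no change
Constraint 2 (W + X = Y) on D(W)={1,2,3,4,5} D(X)={2,3,5} D(Y)={1,2,3,4}: W {1,2,3,4,5}->{1,2}; X {2,3,5}->{2,3}; Y {1,2,3,4}->{3,4}
So after constraint 2: D(W) = {1,2}

Answer: {1,2}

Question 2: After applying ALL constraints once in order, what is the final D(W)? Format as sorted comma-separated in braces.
Constraint 1 (Y != X) on D(Y)={1,2,3,4} D(X)={2,3,5}: no change
Constraint 2 (W + X = Y) on D(W)={1,2,3,4,5} D(X)={2,3,5} D(Y)={1,2,3,4}: W {1,2,3,4,5}->{1,2}; X {2,3,5}->{2,3}; Y {1,2,3,4}->{3,4}
Constraint 3 (W < X) on D(W)={1,2} D(X)={2,3}: no change
So after all 3 constraints: D(W) = {1,2}

Answer: {1,2}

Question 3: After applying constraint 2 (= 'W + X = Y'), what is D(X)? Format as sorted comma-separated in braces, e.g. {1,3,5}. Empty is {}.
Constraint 1 (Y != X) on D(Y)={1,2,3,4} D(X)={2,3,5}: no change
Constraint 2 (W + X = Y) on D(W)={1,2,3,4,5} D(X)={2,3,5} D(Y)={1,2,3,4}: W {1,2,3,4,5}->{1,2}; X {2,3,5}->{2,3}; Y {1,2,3,4}->{3,4}
So after constraint 2: D(X) = {2,3}

Answer: {2,3}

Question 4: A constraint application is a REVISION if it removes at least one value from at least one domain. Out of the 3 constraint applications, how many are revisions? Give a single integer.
Answer: 1

Derivation:
Constraint 1 (Y != X) on D(Y)={1,2,3,4} D(X)={2,3,5}: no change => not a revision
Constraint 2 (W + X = Y) on D(W)={1,2,3,4,5} D(X)={2,3,5} D(Y)={1,2,3,4}: W {1,2,3,4,5}->{1,2}; X {2,3,5}->{2,3}; Y {1,2,3,4}->{3,4} => REVISION
Constraint 3 (W < X) on D(W)={1,2} D(X)={2,3}: no change => not a revision
Total revisions = 1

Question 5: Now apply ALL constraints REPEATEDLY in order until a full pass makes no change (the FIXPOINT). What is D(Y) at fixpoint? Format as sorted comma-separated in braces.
pass 0 (initial): D(Y)={1,2,3,4}
pass 1: W {1,2,3,4,5}->{1,2}; X {2,3,5}->{2,3}; Y {1,2,3,4}->{3,4}
pass 2: no change
Fixpoint after 2 passes: D(Y) = {3,4}

Answer: {3,4}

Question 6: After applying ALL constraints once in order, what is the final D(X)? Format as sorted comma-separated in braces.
Constraint 1 (Y != X) on D(Y)={1,2,3,4} D(X)={2,3,5}: no change
Constraint 2 (W + X = Y) on D(W)={1,2,3,4,5} D(X)={2,3,5} D(Y)={1,2,3,4}: W {1,2,3,4,5}->{1,2}; X {2,3,5}->{2,3}; Y {1,2,3,4}->{3,4}
Constraint 3 (W < X) on D(W)={1,2} D(X)={2,3}: no change
So after all 3 constraints: D(X) = {2,3}

Answer: {2,3}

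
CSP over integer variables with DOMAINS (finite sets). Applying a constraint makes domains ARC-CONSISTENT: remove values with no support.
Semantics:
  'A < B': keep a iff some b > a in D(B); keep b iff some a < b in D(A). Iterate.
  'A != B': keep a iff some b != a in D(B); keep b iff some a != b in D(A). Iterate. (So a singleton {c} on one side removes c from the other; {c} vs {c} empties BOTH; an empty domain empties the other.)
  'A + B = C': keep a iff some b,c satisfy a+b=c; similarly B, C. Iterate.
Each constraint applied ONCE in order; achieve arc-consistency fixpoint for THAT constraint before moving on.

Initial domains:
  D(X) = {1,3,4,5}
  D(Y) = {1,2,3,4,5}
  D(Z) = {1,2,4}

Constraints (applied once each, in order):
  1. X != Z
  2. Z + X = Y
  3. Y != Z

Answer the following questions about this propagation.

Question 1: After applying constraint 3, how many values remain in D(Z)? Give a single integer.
Constraint 1 (X != Z) on D(X)={1,3,4,5} D(Z)={1,2,4}: no change
Constraint 2 (Z + X = Y) on D(Z)={1,2,4} D(X)={1,3,4,5} D(Y)={1,2,3,4,5}: X {1,3,4,5}->{1,3,4}; Y {1,2,3,4,5}->{2,3,4,5}
Constraint 3 (Y != Z) on D(Y)={2,3,4,5} D(Z)={1,2,4}: no change
So after constraint 3: D(Z)={1,2,4}, size = 3

Answer: 3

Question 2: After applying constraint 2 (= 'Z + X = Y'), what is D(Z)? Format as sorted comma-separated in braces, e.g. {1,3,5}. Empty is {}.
Constraint 1 (X != Z) on D(X)={1,3,4,5} D(Z)={1,2,4}: no change
Constraint 2 (Z + X = Y) on D(Z)={1,2,4} D(X)={1,3,4,5} D(Y)={1,2,3,4,5}: X {1,3,4,5}->{1,3,4}; Y {1,2,3,4,5}->{2,3,4,5}
So after constraint 2: D(Z) = {1,2,4}

Answer: {1,2,4}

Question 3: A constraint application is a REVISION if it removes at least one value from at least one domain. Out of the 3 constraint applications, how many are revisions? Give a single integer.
Answer: 1

Derivation:
Constraint 1 (X != Z) on D(X)={1,3,4,5} D(Z)={1,2,4}: no change => not a revision
Constraint 2 (Z + X = Y) on D(Z)={1,2,4} D(X)={1,3,4,5} D(Y)={1,2,3,4,5}: X {1,3,4,5}->{1,3,4}; Y {1,2,3,4,5}->{2,3,4,5} => REVISION
Constraint 3 (Y != Z) on D(Y)={2,3,4,5} D(Z)={1,2,4}: no change => not a revision
Total revisions = 1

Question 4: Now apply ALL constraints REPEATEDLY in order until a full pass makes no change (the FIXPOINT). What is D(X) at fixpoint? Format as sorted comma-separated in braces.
Answer: {1,3,4}

Derivation:
pass 0 (initial): D(X)={1,3,4,5}
pass 1: X {1,3,4,5}->{1,3,4}; Y {1,2,3,4,5}->{2,3,4,5}
pass 2: no change
Fixpoint after 2 passes: D(X) = {1,3,4}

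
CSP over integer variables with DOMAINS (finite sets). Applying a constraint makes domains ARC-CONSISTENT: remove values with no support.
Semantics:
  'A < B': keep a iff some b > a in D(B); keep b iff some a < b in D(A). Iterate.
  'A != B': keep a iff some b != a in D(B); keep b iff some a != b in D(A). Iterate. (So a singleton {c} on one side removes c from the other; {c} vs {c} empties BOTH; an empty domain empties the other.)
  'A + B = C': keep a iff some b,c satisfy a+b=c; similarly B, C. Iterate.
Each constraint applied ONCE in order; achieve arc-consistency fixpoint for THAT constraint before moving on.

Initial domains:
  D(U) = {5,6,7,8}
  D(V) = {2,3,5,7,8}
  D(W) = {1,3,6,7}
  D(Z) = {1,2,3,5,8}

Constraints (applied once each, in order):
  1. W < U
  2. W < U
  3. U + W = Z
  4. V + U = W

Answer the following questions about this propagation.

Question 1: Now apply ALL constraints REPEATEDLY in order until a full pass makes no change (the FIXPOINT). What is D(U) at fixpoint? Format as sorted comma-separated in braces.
Answer: {}

Derivation:
pass 0 (initial): D(U)={5,6,7,8}
pass 1: U {5,6,7,8}->{}; V {2,3,5,7,8}->{}; W {1,3,6,7}->{}; Z {1,2,3,5,8}->{8}
pass 2: Z {8}->{}
pass 3: no change
Fixpoint after 3 passes: D(U) = {}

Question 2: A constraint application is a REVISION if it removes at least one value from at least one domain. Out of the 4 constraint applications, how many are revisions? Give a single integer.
Answer: 2

Derivation:
Constraint 1 (W < U) on D(W)={1,3,6,7} D(U)={5,6,7,8}: no change => not a revision
Constraint 2 (W < U) on D(W)={1,3,6,7} D(U)={5,6,7,8}: no change => not a revision
Constraint 3 (U + W = Z) on D(U)={5,6,7,8} D(W)={1,3,6,7} D(Z)={1,2,3,5,8}: U {5,6,7,8}->{5,7}; W {1,3,6,7}->{1,3}; Z {1,2,3,5,8}->{8} => REVISION
Constraint 4 (V + U = W) on D(V)={2,3,5,7,8} D(U)={5,7} D(W)={1,3}: V {2,3,5,7,8}->{}; U {5,7}->{}; W {1,3}->{} => REVISION
Total revisions = 2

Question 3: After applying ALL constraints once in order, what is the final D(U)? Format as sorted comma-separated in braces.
Answer: {}

Derivation:
Constraint 1 (W < U) on D(W)={1,3,6,7} D(U)={5,6,7,8}: no change
Constraint 2 (W < U) on D(W)={1,3,6,7} D(U)={5,6,7,8}: no change
Constraint 3 (U + W = Z) on D(U)={5,6,7,8} D(W)={1,3,6,7} D(Z)={1,2,3,5,8}: U {5,6,7,8}->{5,7}; W {1,3,6,7}->{1,3}; Z {1,2,3,5,8}->{8}
Constraint 4 (V + U = W) on D(V)={2,3,5,7,8} D(U)={5,7} D(W)={1,3}: V {2,3,5,7,8}->{}; U {5,7}->{}; W {1,3}->{}
So after all 4 constraints: D(U) = {}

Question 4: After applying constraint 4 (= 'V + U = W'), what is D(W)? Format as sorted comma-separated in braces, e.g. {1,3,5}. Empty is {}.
Constraint 1 (W < U) on D(W)={1,3,6,7} D(U)={5,6,7,8}: no change
Constraint 2 (W < U) on D(W)={1,3,6,7} D(U)={5,6,7,8}: no change
Constraint 3 (U + W = Z) on D(U)={5,6,7,8} D(W)={1,3,6,7} D(Z)={1,2,3,5,8}: U {5,6,7,8}->{5,7}; W {1,3,6,7}->{1,3}; Z {1,2,3,5,8}->{8}
Constraint 4 (V + U = W) on D(V)={2,3,5,7,8} D(U)={5,7} D(W)={1,3}: V {2,3,5,7,8}->{}; U {5,7}->{}; W {1,3}->{}
So after constraint 4: D(W) = {}

Answer: {}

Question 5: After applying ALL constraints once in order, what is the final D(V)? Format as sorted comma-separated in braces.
Answer: {}

Derivation:
Constraint 1 (W < U) on D(W)={1,3,6,7} D(U)={5,6,7,8}: no change
Constraint 2 (W < U) on D(W)={1,3,6,7} D(U)={5,6,7,8}: no change
Constraint 3 (U + W = Z) on D(U)={5,6,7,8} D(W)={1,3,6,7} D(Z)={1,2,3,5,8}: U {5,6,7,8}->{5,7}; W {1,3,6,7}->{1,3}; Z {1,2,3,5,8}->{8}
Constraint 4 (V + U = W) on D(V)={2,3,5,7,8} D(U)={5,7} D(W)={1,3}: V {2,3,5,7,8}->{}; U {5,7}->{}; W {1,3}->{}
So after all 4 constraints: D(V) = {}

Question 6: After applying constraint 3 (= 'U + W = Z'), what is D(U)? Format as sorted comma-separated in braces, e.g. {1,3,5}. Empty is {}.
Constraint 1 (W < U) on D(W)={1,3,6,7} D(U)={5,6,7,8}: no change
Constraint 2 (W < U) on D(W)={1,3,6,7} D(U)={5,6,7,8}: no change
Constraint 3 (U + W = Z) on D(U)={5,6,7,8} D(W)={1,3,6,7} D(Z)={1,2,3,5,8}: U {5,6,7,8}->{5,7}; W {1,3,6,7}->{1,3}; Z {1,2,3,5,8}->{8}
So after constraint 3: D(U) = {5,7}

Answer: {5,7}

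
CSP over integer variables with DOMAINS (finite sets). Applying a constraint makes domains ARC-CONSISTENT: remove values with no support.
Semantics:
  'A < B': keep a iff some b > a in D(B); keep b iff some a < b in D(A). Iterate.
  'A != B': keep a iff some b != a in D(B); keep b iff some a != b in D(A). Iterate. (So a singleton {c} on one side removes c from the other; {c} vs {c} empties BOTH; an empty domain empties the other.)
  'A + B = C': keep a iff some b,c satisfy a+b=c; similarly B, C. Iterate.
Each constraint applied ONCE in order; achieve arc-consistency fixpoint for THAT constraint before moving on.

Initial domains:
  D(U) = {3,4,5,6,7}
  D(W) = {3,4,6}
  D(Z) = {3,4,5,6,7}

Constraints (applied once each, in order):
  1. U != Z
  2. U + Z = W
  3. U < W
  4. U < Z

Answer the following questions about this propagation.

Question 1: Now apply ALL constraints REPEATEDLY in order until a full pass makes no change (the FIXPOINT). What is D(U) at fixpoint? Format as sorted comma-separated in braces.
pass 0 (initial): D(U)={3,4,5,6,7}
pass 1: U {3,4,5,6,7}->{}; W {3,4,6}->{6}; Z {3,4,5,6,7}->{}
pass 2: W {6}->{}
pass 3: no change
Fixpoint after 3 passes: D(U) = {}

Answer: {}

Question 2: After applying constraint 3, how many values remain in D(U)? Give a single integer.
Constraint 1 (U != Z) on D(U)={3,4,5,6,7} D(Z)={3,4,5,6,7}: no change
Constraint 2 (U + Z = W) on D(U)={3,4,5,6,7} D(Z)={3,4,5,6,7} D(W)={3,4,6}: U {3,4,5,6,7}->{3}; Z {3,4,5,6,7}->{3}; W {3,4,6}->{6}
Constraint 3 (U < W) on D(U)={3} D(W)={6}: no change
So after constraint 3: D(U)={3}, size = 1

Answer: 1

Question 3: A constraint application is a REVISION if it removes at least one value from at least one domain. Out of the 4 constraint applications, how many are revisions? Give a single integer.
Constraint 1 (U != Z) on D(U)={3,4,5,6,7} D(Z)={3,4,5,6,7}: no change => not a revision
Constraint 2 (U + Z = W) on D(U)={3,4,5,6,7} D(Z)={3,4,5,6,7} D(W)={3,4,6}: U {3,4,5,6,7}->{3}; Z {3,4,5,6,7}->{3}; W {3,4,6}->{6} => REVISION
Constraint 3 (U < W) on D(U)={3} D(W)={6}: no change => not a revision
Constraint 4 (U < Z) on D(U)={3} D(Z)={3}: U {3}->{}; Z {3}->{} => REVISION
Total revisions = 2

Answer: 2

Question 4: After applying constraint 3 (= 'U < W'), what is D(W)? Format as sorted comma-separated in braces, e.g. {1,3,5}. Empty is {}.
Answer: {6}

Derivation:
Constraint 1 (U != Z) on D(U)={3,4,5,6,7} D(Z)={3,4,5,6,7}: no change
Constraint 2 (U + Z = W) on D(U)={3,4,5,6,7} D(Z)={3,4,5,6,7} D(W)={3,4,6}: U {3,4,5,6,7}->{3}; Z {3,4,5,6,7}->{3}; W {3,4,6}->{6}
Constraint 3 (U < W) on D(U)={3} D(W)={6}: no change
So after constraint 3: D(W) = {6}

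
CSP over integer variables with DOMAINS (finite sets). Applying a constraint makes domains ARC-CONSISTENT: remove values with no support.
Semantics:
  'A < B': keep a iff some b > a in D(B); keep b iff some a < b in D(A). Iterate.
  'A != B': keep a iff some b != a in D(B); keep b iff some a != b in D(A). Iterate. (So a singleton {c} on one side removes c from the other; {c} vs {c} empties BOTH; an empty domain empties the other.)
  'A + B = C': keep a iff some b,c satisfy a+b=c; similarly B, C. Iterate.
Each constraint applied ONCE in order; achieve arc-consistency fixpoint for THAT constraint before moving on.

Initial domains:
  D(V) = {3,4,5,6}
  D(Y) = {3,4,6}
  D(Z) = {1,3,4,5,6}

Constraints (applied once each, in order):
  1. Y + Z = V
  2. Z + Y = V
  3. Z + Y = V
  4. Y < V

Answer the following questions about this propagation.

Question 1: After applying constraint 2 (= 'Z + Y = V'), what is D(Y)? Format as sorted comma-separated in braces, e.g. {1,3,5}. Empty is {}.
Answer: {3,4}

Derivation:
Constraint 1 (Y + Z = V) on D(Y)={3,4,6} D(Z)={1,3,4,5,6} D(V)={3,4,5,6}: Y {3,4,6}->{3,4}; Z {1,3,4,5,6}->{1,3}; V {3,4,5,6}->{4,5,6}
Constraint 2 (Z + Y = V) on D(Z)={1,3} D(Y)={3,4} D(V)={4,5,6}: no change
So after constraint 2: D(Y) = {3,4}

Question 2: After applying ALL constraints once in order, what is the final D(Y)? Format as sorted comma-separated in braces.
Constraint 1 (Y + Z = V) on D(Y)={3,4,6} D(Z)={1,3,4,5,6} D(V)={3,4,5,6}: Y {3,4,6}->{3,4}; Z {1,3,4,5,6}->{1,3}; V {3,4,5,6}->{4,5,6}
Constraint 2 (Z + Y = V) on D(Z)={1,3} D(Y)={3,4} D(V)={4,5,6}: no change
Constraint 3 (Z + Y = V) on D(Z)={1,3} D(Y)={3,4} D(V)={4,5,6}: no change
Constraint 4 (Y < V) on D(Y)={3,4} D(V)={4,5,6}: no change
So after all 4 constraints: D(Y) = {3,4}

Answer: {3,4}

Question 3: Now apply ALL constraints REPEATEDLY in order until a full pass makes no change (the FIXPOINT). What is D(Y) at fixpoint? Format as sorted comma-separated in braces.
pass 0 (initial): D(Y)={3,4,6}
pass 1: V {3,4,5,6}->{4,5,6}; Y {3,4,6}->{3,4}; Z {1,3,4,5,6}->{1,3}
pass 2: no change
Fixpoint after 2 passes: D(Y) = {3,4}

Answer: {3,4}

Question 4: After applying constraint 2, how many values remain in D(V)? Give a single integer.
Constraint 1 (Y + Z = V) on D(Y)={3,4,6} D(Z)={1,3,4,5,6} D(V)={3,4,5,6}: Y {3,4,6}->{3,4}; Z {1,3,4,5,6}->{1,3}; V {3,4,5,6}->{4,5,6}
Constraint 2 (Z + Y = V) on D(Z)={1,3} D(Y)={3,4} D(V)={4,5,6}: no change
So after constraint 2: D(V)={4,5,6}, size = 3

Answer: 3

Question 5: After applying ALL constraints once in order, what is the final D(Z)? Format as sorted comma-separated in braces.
Constraint 1 (Y + Z = V) on D(Y)={3,4,6} D(Z)={1,3,4,5,6} D(V)={3,4,5,6}: Y {3,4,6}->{3,4}; Z {1,3,4,5,6}->{1,3}; V {3,4,5,6}->{4,5,6}
Constraint 2 (Z + Y = V) on D(Z)={1,3} D(Y)={3,4} D(V)={4,5,6}: no change
Constraint 3 (Z + Y = V) on D(Z)={1,3} D(Y)={3,4} D(V)={4,5,6}: no change
Constraint 4 (Y < V) on D(Y)={3,4} D(V)={4,5,6}: no change
So after all 4 constraints: D(Z) = {1,3}

Answer: {1,3}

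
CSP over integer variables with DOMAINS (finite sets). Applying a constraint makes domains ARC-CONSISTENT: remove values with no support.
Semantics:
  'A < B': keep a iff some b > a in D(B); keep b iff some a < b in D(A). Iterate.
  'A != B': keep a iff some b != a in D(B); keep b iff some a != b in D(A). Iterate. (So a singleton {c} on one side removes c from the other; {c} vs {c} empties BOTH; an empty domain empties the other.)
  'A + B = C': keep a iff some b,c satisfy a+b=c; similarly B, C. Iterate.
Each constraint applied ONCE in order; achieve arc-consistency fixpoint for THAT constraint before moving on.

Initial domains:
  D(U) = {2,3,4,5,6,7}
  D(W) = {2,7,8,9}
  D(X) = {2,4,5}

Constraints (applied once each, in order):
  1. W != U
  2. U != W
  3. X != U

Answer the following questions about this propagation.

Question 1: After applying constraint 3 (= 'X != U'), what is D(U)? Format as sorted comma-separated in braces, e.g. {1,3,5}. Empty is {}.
Answer: {2,3,4,5,6,7}

Derivation:
Constraint 1 (W != U) on D(W)={2,7,8,9} D(U)={2,3,4,5,6,7}: no change
Constraint 2 (U != W) on D(U)={2,3,4,5,6,7} D(W)={2,7,8,9}: no change
Constraint 3 (X != U) on D(X)={2,4,5} D(U)={2,3,4,5,6,7}: no change
So after constraint 3: D(U) = {2,3,4,5,6,7}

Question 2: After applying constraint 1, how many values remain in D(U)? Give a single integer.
Constraint 1 (W != U) on D(W)={2,7,8,9} D(U)={2,3,4,5,6,7}: no change
So after constraint 1: D(U)={2,3,4,5,6,7}, size = 6

Answer: 6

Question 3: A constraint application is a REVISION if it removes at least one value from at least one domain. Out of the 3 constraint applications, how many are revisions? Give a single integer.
Answer: 0

Derivation:
Constraint 1 (W != U) on D(W)={2,7,8,9} D(U)={2,3,4,5,6,7}: no change => not a revision
Constraint 2 (U != W) on D(U)={2,3,4,5,6,7} D(W)={2,7,8,9}: no change => not a revision
Constraint 3 (X != U) on D(X)={2,4,5} D(U)={2,3,4,5,6,7}: no change => not a revision
Total revisions = 0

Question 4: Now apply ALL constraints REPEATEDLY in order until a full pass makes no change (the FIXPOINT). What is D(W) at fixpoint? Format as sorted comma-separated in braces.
Answer: {2,7,8,9}

Derivation:
pass 0 (initial): D(W)={2,7,8,9}
pass 1: no change
Fixpoint after 1 passes: D(W) = {2,7,8,9}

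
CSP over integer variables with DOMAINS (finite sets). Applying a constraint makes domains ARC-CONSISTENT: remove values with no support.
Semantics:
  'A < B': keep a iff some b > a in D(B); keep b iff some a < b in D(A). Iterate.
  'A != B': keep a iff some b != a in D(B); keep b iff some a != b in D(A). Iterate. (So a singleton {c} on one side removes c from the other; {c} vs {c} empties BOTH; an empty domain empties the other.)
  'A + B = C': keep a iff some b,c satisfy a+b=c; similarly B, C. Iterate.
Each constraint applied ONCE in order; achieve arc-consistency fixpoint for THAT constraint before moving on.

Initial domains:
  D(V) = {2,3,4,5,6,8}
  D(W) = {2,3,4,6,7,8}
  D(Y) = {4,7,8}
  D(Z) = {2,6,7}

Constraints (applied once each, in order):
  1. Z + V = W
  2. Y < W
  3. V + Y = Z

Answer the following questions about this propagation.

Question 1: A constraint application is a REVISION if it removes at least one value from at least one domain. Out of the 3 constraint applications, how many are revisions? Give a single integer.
Constraint 1 (Z + V = W) on D(Z)={2,6,7} D(V)={2,3,4,5,6,8} D(W)={2,3,4,6,7,8}: Z {2,6,7}->{2,6}; V {2,3,4,5,6,8}->{2,4,5,6}; W {2,3,4,6,7,8}->{4,6,7,8} => REVISION
Constraint 2 (Y < W) on D(Y)={4,7,8} D(W)={4,6,7,8}: Y {4,7,8}->{4,7}; W {4,6,7,8}->{6,7,8} => REVISION
Constraint 3 (V + Y = Z) on D(V)={2,4,5,6} D(Y)={4,7} D(Z)={2,6}: V {2,4,5,6}->{2}; Y {4,7}->{4}; Z {2,6}->{6} => REVISION
Total revisions = 3

Answer: 3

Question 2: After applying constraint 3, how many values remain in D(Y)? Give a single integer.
Constraint 1 (Z + V = W) on D(Z)={2,6,7} D(V)={2,3,4,5,6,8} D(W)={2,3,4,6,7,8}: Z {2,6,7}->{2,6}; V {2,3,4,5,6,8}->{2,4,5,6}; W {2,3,4,6,7,8}->{4,6,7,8}
Constraint 2 (Y < W) on D(Y)={4,7,8} D(W)={4,6,7,8}: Y {4,7,8}->{4,7}; W {4,6,7,8}->{6,7,8}
Constraint 3 (V + Y = Z) on D(V)={2,4,5,6} D(Y)={4,7} D(Z)={2,6}: V {2,4,5,6}->{2}; Y {4,7}->{4}; Z {2,6}->{6}
So after constraint 3: D(Y)={4}, size = 1

Answer: 1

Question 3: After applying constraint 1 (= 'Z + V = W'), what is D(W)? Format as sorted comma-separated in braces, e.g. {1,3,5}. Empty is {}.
Constraint 1 (Z + V = W) on D(Z)={2,6,7} D(V)={2,3,4,5,6,8} D(W)={2,3,4,6,7,8}: Z {2,6,7}->{2,6}; V {2,3,4,5,6,8}->{2,4,5,6}; W {2,3,4,6,7,8}->{4,6,7,8}
So after constraint 1: D(W) = {4,6,7,8}

Answer: {4,6,7,8}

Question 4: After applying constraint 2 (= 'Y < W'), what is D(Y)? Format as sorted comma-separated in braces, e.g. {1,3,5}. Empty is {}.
Constraint 1 (Z + V = W) on D(Z)={2,6,7} D(V)={2,3,4,5,6,8} D(W)={2,3,4,6,7,8}: Z {2,6,7}->{2,6}; V {2,3,4,5,6,8}->{2,4,5,6}; W {2,3,4,6,7,8}->{4,6,7,8}
Constraint 2 (Y < W) on D(Y)={4,7,8} D(W)={4,6,7,8}: Y {4,7,8}->{4,7}; W {4,6,7,8}->{6,7,8}
So after constraint 2: D(Y) = {4,7}

Answer: {4,7}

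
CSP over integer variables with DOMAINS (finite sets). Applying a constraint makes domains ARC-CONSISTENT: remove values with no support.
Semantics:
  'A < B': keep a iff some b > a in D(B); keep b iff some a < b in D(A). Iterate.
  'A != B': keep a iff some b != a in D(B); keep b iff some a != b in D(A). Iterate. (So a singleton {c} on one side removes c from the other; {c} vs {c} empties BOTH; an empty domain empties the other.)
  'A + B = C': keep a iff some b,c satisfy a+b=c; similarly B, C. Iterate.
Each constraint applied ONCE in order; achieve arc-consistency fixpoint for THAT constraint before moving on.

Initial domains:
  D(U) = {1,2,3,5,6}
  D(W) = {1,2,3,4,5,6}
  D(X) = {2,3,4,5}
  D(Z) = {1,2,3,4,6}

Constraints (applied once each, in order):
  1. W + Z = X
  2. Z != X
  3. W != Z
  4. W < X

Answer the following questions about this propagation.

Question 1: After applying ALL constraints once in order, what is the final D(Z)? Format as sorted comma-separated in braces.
Answer: {1,2,3,4}

Derivation:
Constraint 1 (W + Z = X) on D(W)={1,2,3,4,5,6} D(Z)={1,2,3,4,6} D(X)={2,3,4,5}: W {1,2,3,4,5,6}->{1,2,3,4}; Z {1,2,3,4,6}->{1,2,3,4}
Constraint 2 (Z != X) on D(Z)={1,2,3,4} D(X)={2,3,4,5}: no change
Constraint 3 (W != Z) on D(W)={1,2,3,4} D(Z)={1,2,3,4}: no change
Constraint 4 (W < X) on D(W)={1,2,3,4} D(X)={2,3,4,5}: no change
So after all 4 constraints: D(Z) = {1,2,3,4}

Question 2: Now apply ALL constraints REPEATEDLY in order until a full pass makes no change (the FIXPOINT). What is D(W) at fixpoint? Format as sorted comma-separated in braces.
pass 0 (initial): D(W)={1,2,3,4,5,6}
pass 1: W {1,2,3,4,5,6}->{1,2,3,4}; Z {1,2,3,4,6}->{1,2,3,4}
pass 2: no change
Fixpoint after 2 passes: D(W) = {1,2,3,4}

Answer: {1,2,3,4}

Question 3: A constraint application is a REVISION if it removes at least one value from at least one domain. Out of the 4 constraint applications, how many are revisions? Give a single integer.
Constraint 1 (W + Z = X) on D(W)={1,2,3,4,5,6} D(Z)={1,2,3,4,6} D(X)={2,3,4,5}: W {1,2,3,4,5,6}->{1,2,3,4}; Z {1,2,3,4,6}->{1,2,3,4} => REVISION
Constraint 2 (Z != X) on D(Z)={1,2,3,4} D(X)={2,3,4,5}: no change => not a revision
Constraint 3 (W != Z) on D(W)={1,2,3,4} D(Z)={1,2,3,4}: no change => not a revision
Constraint 4 (W < X) on D(W)={1,2,3,4} D(X)={2,3,4,5}: no change => not a revision
Total revisions = 1

Answer: 1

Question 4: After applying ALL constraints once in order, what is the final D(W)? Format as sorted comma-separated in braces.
Answer: {1,2,3,4}

Derivation:
Constraint 1 (W + Z = X) on D(W)={1,2,3,4,5,6} D(Z)={1,2,3,4,6} D(X)={2,3,4,5}: W {1,2,3,4,5,6}->{1,2,3,4}; Z {1,2,3,4,6}->{1,2,3,4}
Constraint 2 (Z != X) on D(Z)={1,2,3,4} D(X)={2,3,4,5}: no change
Constraint 3 (W != Z) on D(W)={1,2,3,4} D(Z)={1,2,3,4}: no change
Constraint 4 (W < X) on D(W)={1,2,3,4} D(X)={2,3,4,5}: no change
So after all 4 constraints: D(W) = {1,2,3,4}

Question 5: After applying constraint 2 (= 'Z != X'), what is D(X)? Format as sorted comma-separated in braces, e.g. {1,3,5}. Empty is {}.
Constraint 1 (W + Z = X) on D(W)={1,2,3,4,5,6} D(Z)={1,2,3,4,6} D(X)={2,3,4,5}: W {1,2,3,4,5,6}->{1,2,3,4}; Z {1,2,3,4,6}->{1,2,3,4}
Constraint 2 (Z != X) on D(Z)={1,2,3,4} D(X)={2,3,4,5}: no change
So after constraint 2: D(X) = {2,3,4,5}

Answer: {2,3,4,5}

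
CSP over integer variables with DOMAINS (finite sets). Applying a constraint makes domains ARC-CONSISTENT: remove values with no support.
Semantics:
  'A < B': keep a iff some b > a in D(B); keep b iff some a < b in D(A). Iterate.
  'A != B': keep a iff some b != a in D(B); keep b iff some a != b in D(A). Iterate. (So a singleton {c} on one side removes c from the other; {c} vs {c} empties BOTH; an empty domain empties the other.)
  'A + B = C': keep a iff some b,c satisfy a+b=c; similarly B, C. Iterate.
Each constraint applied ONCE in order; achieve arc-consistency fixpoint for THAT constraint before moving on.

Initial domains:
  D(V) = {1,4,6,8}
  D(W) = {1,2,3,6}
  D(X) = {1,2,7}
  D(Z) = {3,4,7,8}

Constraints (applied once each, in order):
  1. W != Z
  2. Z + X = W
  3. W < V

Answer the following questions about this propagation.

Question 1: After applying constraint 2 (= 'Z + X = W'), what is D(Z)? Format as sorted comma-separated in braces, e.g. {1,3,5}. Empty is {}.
Answer: {4}

Derivation:
Constraint 1 (W != Z) on D(W)={1,2,3,6} D(Z)={3,4,7,8}: no change
Constraint 2 (Z + X = W) on D(Z)={3,4,7,8} D(X)={1,2,7} D(W)={1,2,3,6}: Z {3,4,7,8}->{4}; X {1,2,7}->{2}; W {1,2,3,6}->{6}
So after constraint 2: D(Z) = {4}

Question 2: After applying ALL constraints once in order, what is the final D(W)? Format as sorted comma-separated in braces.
Constraint 1 (W != Z) on D(W)={1,2,3,6} D(Z)={3,4,7,8}: no change
Constraint 2 (Z + X = W) on D(Z)={3,4,7,8} D(X)={1,2,7} D(W)={1,2,3,6}: Z {3,4,7,8}->{4}; X {1,2,7}->{2}; W {1,2,3,6}->{6}
Constraint 3 (W < V) on D(W)={6} D(V)={1,4,6,8}: V {1,4,6,8}->{8}
So after all 3 constraints: D(W) = {6}

Answer: {6}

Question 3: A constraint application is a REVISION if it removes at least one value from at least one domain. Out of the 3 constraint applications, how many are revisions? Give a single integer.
Answer: 2

Derivation:
Constraint 1 (W != Z) on D(W)={1,2,3,6} D(Z)={3,4,7,8}: no change => not a revision
Constraint 2 (Z + X = W) on D(Z)={3,4,7,8} D(X)={1,2,7} D(W)={1,2,3,6}: Z {3,4,7,8}->{4}; X {1,2,7}->{2}; W {1,2,3,6}->{6} => REVISION
Constraint 3 (W < V) on D(W)={6} D(V)={1,4,6,8}: V {1,4,6,8}->{8} => REVISION
Total revisions = 2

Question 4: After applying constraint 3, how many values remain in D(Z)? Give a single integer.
Constraint 1 (W != Z) on D(W)={1,2,3,6} D(Z)={3,4,7,8}: no change
Constraint 2 (Z + X = W) on D(Z)={3,4,7,8} D(X)={1,2,7} D(W)={1,2,3,6}: Z {3,4,7,8}->{4}; X {1,2,7}->{2}; W {1,2,3,6}->{6}
Constraint 3 (W < V) on D(W)={6} D(V)={1,4,6,8}: V {1,4,6,8}->{8}
So after constraint 3: D(Z)={4}, size = 1

Answer: 1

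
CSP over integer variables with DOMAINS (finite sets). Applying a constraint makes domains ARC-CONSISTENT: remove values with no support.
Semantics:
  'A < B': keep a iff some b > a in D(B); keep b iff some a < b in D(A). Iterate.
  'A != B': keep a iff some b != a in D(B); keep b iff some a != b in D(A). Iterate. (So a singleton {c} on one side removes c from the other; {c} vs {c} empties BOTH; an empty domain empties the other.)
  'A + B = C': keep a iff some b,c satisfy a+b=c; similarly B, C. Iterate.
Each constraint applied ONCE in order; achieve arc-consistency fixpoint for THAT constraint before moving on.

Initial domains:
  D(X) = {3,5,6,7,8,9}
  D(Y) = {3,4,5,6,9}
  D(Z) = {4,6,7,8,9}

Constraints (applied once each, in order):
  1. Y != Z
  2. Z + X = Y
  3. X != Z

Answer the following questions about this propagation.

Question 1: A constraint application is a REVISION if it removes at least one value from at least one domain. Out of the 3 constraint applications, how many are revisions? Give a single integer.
Answer: 1

Derivation:
Constraint 1 (Y != Z) on D(Y)={3,4,5,6,9} D(Z)={4,6,7,8,9}: no change => not a revision
Constraint 2 (Z + X = Y) on D(Z)={4,6,7,8,9} D(X)={3,5,6,7,8,9} D(Y)={3,4,5,6,9}: Z {4,6,7,8,9}->{4,6}; X {3,5,6,7,8,9}->{3,5}; Y {3,4,5,6,9}->{9} => REVISION
Constraint 3 (X != Z) on D(X)={3,5} D(Z)={4,6}: no change => not a revision
Total revisions = 1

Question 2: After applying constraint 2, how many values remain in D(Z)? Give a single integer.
Answer: 2

Derivation:
Constraint 1 (Y != Z) on D(Y)={3,4,5,6,9} D(Z)={4,6,7,8,9}: no change
Constraint 2 (Z + X = Y) on D(Z)={4,6,7,8,9} D(X)={3,5,6,7,8,9} D(Y)={3,4,5,6,9}: Z {4,6,7,8,9}->{4,6}; X {3,5,6,7,8,9}->{3,5}; Y {3,4,5,6,9}->{9}
So after constraint 2: D(Z)={4,6}, size = 2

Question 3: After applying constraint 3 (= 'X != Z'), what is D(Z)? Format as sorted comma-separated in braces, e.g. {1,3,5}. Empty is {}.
Constraint 1 (Y != Z) on D(Y)={3,4,5,6,9} D(Z)={4,6,7,8,9}: no change
Constraint 2 (Z + X = Y) on D(Z)={4,6,7,8,9} D(X)={3,5,6,7,8,9} D(Y)={3,4,5,6,9}: Z {4,6,7,8,9}->{4,6}; X {3,5,6,7,8,9}->{3,5}; Y {3,4,5,6,9}->{9}
Constraint 3 (X != Z) on D(X)={3,5} D(Z)={4,6}: no change
So after constraint 3: D(Z) = {4,6}

Answer: {4,6}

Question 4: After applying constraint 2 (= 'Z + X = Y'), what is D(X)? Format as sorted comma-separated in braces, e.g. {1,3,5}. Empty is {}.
Constraint 1 (Y != Z) on D(Y)={3,4,5,6,9} D(Z)={4,6,7,8,9}: no change
Constraint 2 (Z + X = Y) on D(Z)={4,6,7,8,9} D(X)={3,5,6,7,8,9} D(Y)={3,4,5,6,9}: Z {4,6,7,8,9}->{4,6}; X {3,5,6,7,8,9}->{3,5}; Y {3,4,5,6,9}->{9}
So after constraint 2: D(X) = {3,5}

Answer: {3,5}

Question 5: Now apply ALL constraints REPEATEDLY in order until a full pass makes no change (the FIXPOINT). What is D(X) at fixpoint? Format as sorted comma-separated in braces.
pass 0 (initial): D(X)={3,5,6,7,8,9}
pass 1: X {3,5,6,7,8,9}->{3,5}; Y {3,4,5,6,9}->{9}; Z {4,6,7,8,9}->{4,6}
pass 2: no change
Fixpoint after 2 passes: D(X) = {3,5}

Answer: {3,5}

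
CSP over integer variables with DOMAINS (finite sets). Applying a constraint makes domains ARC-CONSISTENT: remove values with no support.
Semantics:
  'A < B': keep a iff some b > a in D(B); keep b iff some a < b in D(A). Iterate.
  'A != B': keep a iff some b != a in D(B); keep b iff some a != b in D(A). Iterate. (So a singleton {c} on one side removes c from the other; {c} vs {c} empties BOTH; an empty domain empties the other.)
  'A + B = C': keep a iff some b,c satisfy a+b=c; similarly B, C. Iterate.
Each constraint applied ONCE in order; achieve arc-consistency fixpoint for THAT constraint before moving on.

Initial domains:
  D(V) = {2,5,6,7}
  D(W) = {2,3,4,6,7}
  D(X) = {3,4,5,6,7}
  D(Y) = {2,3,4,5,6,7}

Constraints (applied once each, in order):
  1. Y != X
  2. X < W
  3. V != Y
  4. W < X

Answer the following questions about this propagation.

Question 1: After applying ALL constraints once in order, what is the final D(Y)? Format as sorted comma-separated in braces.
Constraint 1 (Y != X) on D(Y)={2,3,4,5,6,7} D(X)={3,4,5,6,7}: no change
Constraint 2 (X < W) on D(X)={3,4,5,6,7} D(W)={2,3,4,6,7}: X {3,4,5,6,7}->{3,4,5,6}; W {2,3,4,6,7}->{4,6,7}
Constraint 3 (V != Y) on D(V)={2,5,6,7} D(Y)={2,3,4,5,6,7}: no change
Constraint 4 (W < X) on D(W)={4,6,7} D(X)={3,4,5,6}: W {4,6,7}->{4}; X {3,4,5,6}->{5,6}
So after all 4 constraints: D(Y) = {2,3,4,5,6,7}

Answer: {2,3,4,5,6,7}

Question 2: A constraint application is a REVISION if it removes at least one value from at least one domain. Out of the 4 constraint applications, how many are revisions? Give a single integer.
Answer: 2

Derivation:
Constraint 1 (Y != X) on D(Y)={2,3,4,5,6,7} D(X)={3,4,5,6,7}: no change => not a revision
Constraint 2 (X < W) on D(X)={3,4,5,6,7} D(W)={2,3,4,6,7}: X {3,4,5,6,7}->{3,4,5,6}; W {2,3,4,6,7}->{4,6,7} => REVISION
Constraint 3 (V != Y) on D(V)={2,5,6,7} D(Y)={2,3,4,5,6,7}: no change => not a revision
Constraint 4 (W < X) on D(W)={4,6,7} D(X)={3,4,5,6}: W {4,6,7}->{4}; X {3,4,5,6}->{5,6} => REVISION
Total revisions = 2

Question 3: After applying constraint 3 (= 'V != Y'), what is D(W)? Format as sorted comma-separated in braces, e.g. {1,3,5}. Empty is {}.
Answer: {4,6,7}

Derivation:
Constraint 1 (Y != X) on D(Y)={2,3,4,5,6,7} D(X)={3,4,5,6,7}: no change
Constraint 2 (X < W) on D(X)={3,4,5,6,7} D(W)={2,3,4,6,7}: X {3,4,5,6,7}->{3,4,5,6}; W {2,3,4,6,7}->{4,6,7}
Constraint 3 (V != Y) on D(V)={2,5,6,7} D(Y)={2,3,4,5,6,7}: no change
So after constraint 3: D(W) = {4,6,7}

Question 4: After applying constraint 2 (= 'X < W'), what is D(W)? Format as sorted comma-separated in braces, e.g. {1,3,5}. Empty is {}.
Constraint 1 (Y != X) on D(Y)={2,3,4,5,6,7} D(X)={3,4,5,6,7}: no change
Constraint 2 (X < W) on D(X)={3,4,5,6,7} D(W)={2,3,4,6,7}: X {3,4,5,6,7}->{3,4,5,6}; W {2,3,4,6,7}->{4,6,7}
So after constraint 2: D(W) = {4,6,7}

Answer: {4,6,7}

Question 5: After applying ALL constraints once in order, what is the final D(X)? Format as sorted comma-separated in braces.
Answer: {5,6}

Derivation:
Constraint 1 (Y != X) on D(Y)={2,3,4,5,6,7} D(X)={3,4,5,6,7}: no change
Constraint 2 (X < W) on D(X)={3,4,5,6,7} D(W)={2,3,4,6,7}: X {3,4,5,6,7}->{3,4,5,6}; W {2,3,4,6,7}->{4,6,7}
Constraint 3 (V != Y) on D(V)={2,5,6,7} D(Y)={2,3,4,5,6,7}: no change
Constraint 4 (W < X) on D(W)={4,6,7} D(X)={3,4,5,6}: W {4,6,7}->{4}; X {3,4,5,6}->{5,6}
So after all 4 constraints: D(X) = {5,6}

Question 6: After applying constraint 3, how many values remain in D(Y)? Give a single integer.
Constraint 1 (Y != X) on D(Y)={2,3,4,5,6,7} D(X)={3,4,5,6,7}: no change
Constraint 2 (X < W) on D(X)={3,4,5,6,7} D(W)={2,3,4,6,7}: X {3,4,5,6,7}->{3,4,5,6}; W {2,3,4,6,7}->{4,6,7}
Constraint 3 (V != Y) on D(V)={2,5,6,7} D(Y)={2,3,4,5,6,7}: no change
So after constraint 3: D(Y)={2,3,4,5,6,7}, size = 6

Answer: 6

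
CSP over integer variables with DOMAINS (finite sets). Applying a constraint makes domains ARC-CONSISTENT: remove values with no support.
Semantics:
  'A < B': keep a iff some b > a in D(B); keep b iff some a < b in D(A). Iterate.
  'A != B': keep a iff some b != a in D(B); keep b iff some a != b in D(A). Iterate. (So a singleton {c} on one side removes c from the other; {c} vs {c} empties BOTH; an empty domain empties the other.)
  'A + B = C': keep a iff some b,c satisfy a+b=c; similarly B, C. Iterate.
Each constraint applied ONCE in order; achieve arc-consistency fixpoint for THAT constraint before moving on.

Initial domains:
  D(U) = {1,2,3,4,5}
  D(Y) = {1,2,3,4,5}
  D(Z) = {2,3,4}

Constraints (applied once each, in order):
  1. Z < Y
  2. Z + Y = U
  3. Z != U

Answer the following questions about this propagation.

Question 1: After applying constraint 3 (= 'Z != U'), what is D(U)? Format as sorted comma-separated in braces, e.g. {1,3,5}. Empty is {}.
Answer: {5}

Derivation:
Constraint 1 (Z < Y) on D(Z)={2,3,4} D(Y)={1,2,3,4,5}: Y {1,2,3,4,5}->{3,4,5}
Constraint 2 (Z + Y = U) on D(Z)={2,3,4} D(Y)={3,4,5} D(U)={1,2,3,4,5}: Z {2,3,4}->{2}; Y {3,4,5}->{3}; U {1,2,3,4,5}->{5}
Constraint 3 (Z != U) on D(Z)={2} D(U)={5}: no change
So after constraint 3: D(U) = {5}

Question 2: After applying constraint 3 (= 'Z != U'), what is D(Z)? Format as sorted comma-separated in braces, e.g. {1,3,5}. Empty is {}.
Constraint 1 (Z < Y) on D(Z)={2,3,4} D(Y)={1,2,3,4,5}: Y {1,2,3,4,5}->{3,4,5}
Constraint 2 (Z + Y = U) on D(Z)={2,3,4} D(Y)={3,4,5} D(U)={1,2,3,4,5}: Z {2,3,4}->{2}; Y {3,4,5}->{3}; U {1,2,3,4,5}->{5}
Constraint 3 (Z != U) on D(Z)={2} D(U)={5}: no change
So after constraint 3: D(Z) = {2}

Answer: {2}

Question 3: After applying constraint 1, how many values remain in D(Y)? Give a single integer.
Answer: 3

Derivation:
Constraint 1 (Z < Y) on D(Z)={2,3,4} D(Y)={1,2,3,4,5}: Y {1,2,3,4,5}->{3,4,5}
So after constraint 1: D(Y)={3,4,5}, size = 3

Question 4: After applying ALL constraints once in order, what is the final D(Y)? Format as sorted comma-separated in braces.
Answer: {3}

Derivation:
Constraint 1 (Z < Y) on D(Z)={2,3,4} D(Y)={1,2,3,4,5}: Y {1,2,3,4,5}->{3,4,5}
Constraint 2 (Z + Y = U) on D(Z)={2,3,4} D(Y)={3,4,5} D(U)={1,2,3,4,5}: Z {2,3,4}->{2}; Y {3,4,5}->{3}; U {1,2,3,4,5}->{5}
Constraint 3 (Z != U) on D(Z)={2} D(U)={5}: no change
So after all 3 constraints: D(Y) = {3}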